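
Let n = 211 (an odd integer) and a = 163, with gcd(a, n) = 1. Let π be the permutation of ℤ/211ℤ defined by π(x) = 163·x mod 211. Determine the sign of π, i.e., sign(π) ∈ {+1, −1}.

+1

Start at x=84: 84 → 188 → 49 → 180 → 11 → 105 → 24 → … (one orbit).
Cycle type of π: 105×2 + 1; total 3 cycles.
n − c = 211 − 3 = 208; sign = (−1)^208 = +1.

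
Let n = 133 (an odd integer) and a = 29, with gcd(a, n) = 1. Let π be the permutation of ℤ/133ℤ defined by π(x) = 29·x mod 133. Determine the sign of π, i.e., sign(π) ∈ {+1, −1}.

Start at x=64: 64 → 127 → 92 → 8 → 99 → 78 → 1 → … (one orbit).
14 cycles of lengths [18, 18, 18, 18, 18, 18, 18, 1, 1, 1, 1, 1, 1, 1].
n − c = 133 − 14 = 119; sign = (−1)^119 = -1.
(29|133)_J = -1 (Zolotarev's lemma cross-check).

-1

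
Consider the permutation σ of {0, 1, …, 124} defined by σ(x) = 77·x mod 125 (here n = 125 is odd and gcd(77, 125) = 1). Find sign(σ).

Orbit of 66 under x↦77x: [66, 82, 64, 53, 81, 112, 124]… (length divides ord_125(77)).
Decompose π into cycles: lengths [100, 20, 4, 1] (4 cycles, including the fixed point 0).
n − c = 125 − 4 = 121; sign = (−1)^121 = -1.
Zolotarev: (77|125) = -1, matching the cycle-count sign.

-1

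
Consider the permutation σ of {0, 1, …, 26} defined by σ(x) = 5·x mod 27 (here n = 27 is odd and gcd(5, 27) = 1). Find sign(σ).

Trace 5: π^k(5) = [5, 25, 17, 4, 20, 19, 14] for k=0..6.
The orbit structure of x ↦ 5x mod 27: 4 orbits of sizes [18, 6, 2, 1].
27 − 4 = 23 transpositions; sign(π) = (−1)^23 = -1.

-1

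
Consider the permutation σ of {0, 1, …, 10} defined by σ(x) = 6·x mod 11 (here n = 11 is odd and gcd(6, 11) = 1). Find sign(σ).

-1

Orbit of 10 under x↦6x: [10, 5, 8, 4, 2, 1, 6]… (length divides ord_11(6)).
The orbit structure of x ↦ 6x mod 11: 2 orbits of sizes [10, 1].
sign(π) = (−1)^{n − #cycles} = (−1)^{11−2} = (−1)^9 = -1.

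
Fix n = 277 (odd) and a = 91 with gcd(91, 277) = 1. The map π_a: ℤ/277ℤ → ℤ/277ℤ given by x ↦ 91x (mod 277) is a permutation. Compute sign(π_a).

Start at x=156: 156 → 69 → 185 → 215 → 175 → 136 → 188 → … (one orbit).
The orbit structure of x ↦ 91x mod 277: 5 orbits of sizes [69, 69, 69, 69, 1].
277 − 5 = 272 transpositions; sign(π) = (−1)^272 = +1.
Zolotarev: (91|277) = +1, matching the cycle-count sign.

+1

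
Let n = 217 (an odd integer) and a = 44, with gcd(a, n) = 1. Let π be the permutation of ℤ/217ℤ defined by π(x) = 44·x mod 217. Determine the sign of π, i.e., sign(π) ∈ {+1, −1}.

Start at x=179: 179 → 64 → 212 → 214 → 85 → 51 → 74 → … (one orbit).
Cycle lengths of π_44 on ℤ/217ℤ: [30, 30, 30, 30, 30, 30, 30, 3, 3, 1]; 10 cycles in total.
n − c = 217 − 10 = 207; sign = (−1)^207 = -1.
(44|217)_J = -1 (Zolotarev's lemma cross-check).

-1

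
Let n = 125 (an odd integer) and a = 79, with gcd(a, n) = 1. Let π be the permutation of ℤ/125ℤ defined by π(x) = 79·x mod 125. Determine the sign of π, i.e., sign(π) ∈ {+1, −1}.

Trace 26: π^k(26) = [26, 54, 16, 14, 106, 124, 46] for k=0..6.
Cycle lengths of π_79 on ℤ/125ℤ: [50, 50, 10, 10, 2, 2, 1]; 7 cycles in total.
n − c = 125 − 7 = 118; sign = (−1)^118 = +1.

+1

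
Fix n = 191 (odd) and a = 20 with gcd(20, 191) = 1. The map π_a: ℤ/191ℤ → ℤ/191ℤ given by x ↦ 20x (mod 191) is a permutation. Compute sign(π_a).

Trace 135: π^k(135) = [135, 26, 138, 86, 1, 20, 18] for k=0..6.
Cycle type of π: 95×2 + 1; total 3 cycles.
With 3 cycles on 191 points, sign = (−1)^{191−3} = +1.
(20|191)_J = +1 (Zolotarev's lemma cross-check).

+1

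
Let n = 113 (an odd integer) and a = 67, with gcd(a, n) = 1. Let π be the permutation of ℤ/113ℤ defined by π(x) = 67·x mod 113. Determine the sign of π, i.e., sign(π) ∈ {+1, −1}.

-1

Orbit of 41 under x↦67x: [41, 35, 85, 45, 77, 74, 99]… (length divides ord_113(67)).
Cycle type of π: 112 + 1; total 2 cycles.
With 2 cycles on 113 points, sign = (−1)^{113−2} = -1.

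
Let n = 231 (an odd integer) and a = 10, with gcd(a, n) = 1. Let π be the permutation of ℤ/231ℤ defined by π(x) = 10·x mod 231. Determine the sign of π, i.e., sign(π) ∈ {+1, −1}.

Start at x=208: 208 → 1 → 10 → 100 → 76 → 67 → 208 (one orbit).
The orbit structure of x ↦ 10x mod 231: 51 orbits of sizes [6, 6, 6, 6, 6, 6, 6, 6, 6, 6, 6, 6, 6, 6, 6, 6, 6, 6, 6, 6, 6, 6, 6, 6, 6, 6, 6, 6, 6, 6, 6, 6, 6, 2, 2, 2, 2, 2, 2, 2, 2, 2, 2, 2, 2, 2, 2, 2, 1, 1, 1].
n − c = 231 − 51 = 180; sign = (−1)^180 = +1.
Zolotarev: (10|231) = +1, matching the cycle-count sign.

+1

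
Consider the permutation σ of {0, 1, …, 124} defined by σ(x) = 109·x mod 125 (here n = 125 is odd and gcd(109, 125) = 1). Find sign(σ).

+1

Start at x=6: 6 → 29 → 36 → 49 → 91 → 44 → 46 → … (one orbit).
π_109 has 7 disjoint cycles with lengths [50, 50, 10, 10, 2, 2, 1] on {0,…,124}.
n − c = 125 − 7 = 118; sign = (−1)^118 = +1.
Zolotarev: (109|125) = +1, matching the cycle-count sign.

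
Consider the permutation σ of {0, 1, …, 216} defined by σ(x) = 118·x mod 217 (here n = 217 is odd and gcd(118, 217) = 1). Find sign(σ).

-1

Start at x=1: 1 → 118 → 36 → 125 → 211 → 160 → 1 (one orbit).
π_118 has 44 disjoint cycles with lengths [6, 6, 6, 6, 6, 6, 6, 6, 6, 6, 6, 6, 6, 6, 6, 6, 6, 6, 6, 6, 6, 6, 6, 6, 6, 6, 6, 6, 6, 6, 3, 3, 3, 3, 3, 3, 3, 3, 3, 3, 2, 2, 2, 1] on {0,…,216}.
With 44 cycles on 217 points, sign = (−1)^{217−44} = -1.
Via Zolotarev, sign(π_{118}) = (118|217) = -1.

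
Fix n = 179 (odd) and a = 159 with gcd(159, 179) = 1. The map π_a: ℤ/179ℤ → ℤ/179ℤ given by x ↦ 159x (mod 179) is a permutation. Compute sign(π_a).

-1

Start at x=139: 139 → 84 → 110 → 127 → 145 → 143 → 4 → … (one orbit).
π_159 has 2 disjoint cycles with lengths [178, 1] on {0,…,178}.
Σ(ℓ_i−1) = 179−2 = 177; sign = (−1)^177 = -1.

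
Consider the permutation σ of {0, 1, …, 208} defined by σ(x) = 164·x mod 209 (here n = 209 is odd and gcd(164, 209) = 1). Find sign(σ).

Start at x=1: 1 → 164 → 144 → 208 → 45 → 65 → 1 (one orbit).
Decompose π into cycles: lengths [6, 6, 6, 6, 6, 6, 6, 6, 6, 6, 6, 6, 6, 6, 6, 6, 6, 6, 6, 6, 6, 6, 6, 6, 6, 6, 6, 6, 6, 6, 6, 6, 6, 2, 2, 2, 2, 2, 1] (39 cycles, including the fixed point 0).
Σ(ℓ_i−1) = 209−39 = 170; sign = (−1)^170 = +1.
The Jacobi symbol (164|209) = +1 (Zolotarev) agrees.

+1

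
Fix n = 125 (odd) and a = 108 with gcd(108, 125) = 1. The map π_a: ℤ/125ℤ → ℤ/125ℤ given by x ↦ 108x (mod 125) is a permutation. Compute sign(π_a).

-1

Start at x=94: 94 → 27 → 41 → 53 → 99 → 67 → 111 → … (one orbit).
The orbit structure of x ↦ 108x mod 125: 4 orbits of sizes [100, 20, 4, 1].
n − c = 125 − 4 = 121; sign = (−1)^121 = -1.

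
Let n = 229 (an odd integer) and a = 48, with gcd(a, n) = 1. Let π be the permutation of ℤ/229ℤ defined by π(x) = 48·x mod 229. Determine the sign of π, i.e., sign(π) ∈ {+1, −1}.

+1

Start at x=83: 83 → 91 → 17 → 129 → 9 → 203 → 126 → … (one orbit).
The orbit structure of x ↦ 48x mod 229: 5 orbits of sizes [57, 57, 57, 57, 1].
sign(π) = (−1)^{n − #cycles} = (−1)^{229−5} = (−1)^224 = +1.
Via Zolotarev, sign(π_{48}) = (48|229) = +1.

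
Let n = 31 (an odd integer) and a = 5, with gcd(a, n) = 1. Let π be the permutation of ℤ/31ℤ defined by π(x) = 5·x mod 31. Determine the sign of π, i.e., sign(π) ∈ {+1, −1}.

+1

Trace 5: π^k(5) = [5, 25, 1] for k=0..2.
Cycle lengths of π_5 on ℤ/31ℤ: [3, 3, 3, 3, 3, 3, 3, 3, 3, 3, 1]; 11 cycles in total.
Σ(ℓ_i−1) = 31−11 = 20; sign = (−1)^20 = +1.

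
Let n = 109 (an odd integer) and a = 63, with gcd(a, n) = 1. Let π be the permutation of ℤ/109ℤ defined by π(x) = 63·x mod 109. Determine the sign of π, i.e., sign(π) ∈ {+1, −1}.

+1

Trace 1: π^k(1) = [1, 63, 45] for k=0..2.
Decompose π into cycles: lengths [3, 3, 3, 3, 3, 3, 3, 3, 3, 3, 3, 3, 3, 3, 3, 3, 3, 3, 3, 3, 3, 3, 3, 3, 3, 3, 3, 3, 3, 3, 3, 3, 3, 3, 3, 3, 1] (37 cycles, including the fixed point 0).
n − c = 109 − 37 = 72; sign = (−1)^72 = +1.
Via Zolotarev, sign(π_{63}) = (63|109) = +1.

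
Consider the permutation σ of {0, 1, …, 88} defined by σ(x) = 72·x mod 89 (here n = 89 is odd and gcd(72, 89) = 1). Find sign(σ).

+1

Orbit of 64 under x↦72x: [64, 69, 73, 5, 4, 21, 88]… (length divides ord_89(72)).
Decompose π into cycles: lengths [44, 44, 1] (3 cycles, including the fixed point 0).
3 cycles on 89: each ℓ→(−1)^(ℓ−1), product (−1)^86 = +1.
Zolotarev: (72|89) = +1, matching the cycle-count sign.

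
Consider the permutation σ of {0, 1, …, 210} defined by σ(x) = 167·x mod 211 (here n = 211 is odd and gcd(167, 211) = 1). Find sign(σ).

Trace 81: π^k(81) = [81, 23, 43, 7, 114, 48, 209] for k=0..6.
Decompose π into cycles: lengths [210, 1] (2 cycles, including the fixed point 0).
211 − 2 = 209 transpositions; sign(π) = (−1)^209 = -1.
The Jacobi symbol (167|211) = -1 (Zolotarev) agrees.

-1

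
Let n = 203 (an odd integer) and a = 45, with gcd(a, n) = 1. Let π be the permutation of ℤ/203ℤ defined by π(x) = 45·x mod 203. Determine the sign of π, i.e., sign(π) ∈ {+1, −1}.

Trace 190: π^k(190) = [190, 24, 65, 83, 81, 194, 1] for k=0..6.
Cycle lengths of π_45 on ℤ/203ℤ: [42, 42, 42, 42, 7, 7, 7, 7, 6, 1]; 10 cycles in total.
With 10 cycles on 203 points, sign = (−1)^{203−10} = -1.
Zolotarev: (45|203) = -1, matching the cycle-count sign.

-1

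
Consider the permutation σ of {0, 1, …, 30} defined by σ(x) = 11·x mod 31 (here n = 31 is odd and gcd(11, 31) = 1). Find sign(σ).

Trace 14: π^k(14) = [14, 30, 20, 3, 2, 22, 25] for k=0..6.
π_11 has 2 disjoint cycles with lengths [30, 1] on {0,…,30}.
Σ(ℓ_i−1) = 31−2 = 29; sign = (−1)^29 = -1.
(11|31)_J = -1 (Zolotarev's lemma cross-check).

-1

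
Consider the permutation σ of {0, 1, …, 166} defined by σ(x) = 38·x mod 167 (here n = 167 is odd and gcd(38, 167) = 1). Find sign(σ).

+1

Start at x=137: 137 → 29 → 100 → 126 → 112 → 81 → 72 → … (one orbit).
Cycle lengths of π_38 on ℤ/167ℤ: [83, 83, 1]; 3 cycles in total.
n − c = 167 − 3 = 164; sign = (−1)^164 = +1.
(38|167)_J = +1 (Zolotarev's lemma cross-check).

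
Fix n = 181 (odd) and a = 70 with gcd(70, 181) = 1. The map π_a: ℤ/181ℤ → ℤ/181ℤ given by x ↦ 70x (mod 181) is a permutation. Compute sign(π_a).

Start at x=5: 5 → 169 → 65 → 25 → 121 → 144 → 125 → … (one orbit).
Cycle type of π: 45×4 + 1; total 5 cycles.
Σ(ℓ_i−1) = 181−5 = 176; sign = (−1)^176 = +1.

+1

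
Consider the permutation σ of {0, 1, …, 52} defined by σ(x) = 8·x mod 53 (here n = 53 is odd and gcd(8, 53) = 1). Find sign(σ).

-1

Trace 23: π^k(23) = [23, 25, 41, 10, 27, 4, 32] for k=0..6.
The orbit structure of x ↦ 8x mod 53: 2 orbits of sizes [52, 1].
sign(π) = (−1)^{n − #cycles} = (−1)^{53−2} = (−1)^51 = -1.
Check: (8/53) = -1 by Zolotarev.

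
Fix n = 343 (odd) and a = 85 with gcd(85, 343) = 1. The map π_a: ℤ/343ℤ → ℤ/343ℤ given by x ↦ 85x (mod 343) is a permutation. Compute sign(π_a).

Trace 99: π^k(99) = [99, 183, 120, 253, 239, 78, 113] for k=0..6.
The orbit structure of x ↦ 85x mod 343: 19 orbits of sizes [49, 49, 49, 49, 49, 49, 7, 7, 7, 7, 7, 7, 1, 1, 1, 1, 1, 1, 1].
With 19 cycles on 343 points, sign = (−1)^{343−19} = +1.

+1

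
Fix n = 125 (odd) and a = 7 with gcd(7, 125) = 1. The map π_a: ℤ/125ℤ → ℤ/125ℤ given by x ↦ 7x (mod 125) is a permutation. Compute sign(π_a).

Orbit of 93 under x↦7x: [93, 26, 57, 24, 43, 51, 107]… (length divides ord_125(7)).
12 cycles of lengths [20, 20, 20, 20, 20, 4, 4, 4, 4, 4, 4, 1].
12 cycles on 125: each ℓ→(−1)^(ℓ−1), product (−1)^113 = -1.
Check: (7/125) = -1 by Zolotarev.

-1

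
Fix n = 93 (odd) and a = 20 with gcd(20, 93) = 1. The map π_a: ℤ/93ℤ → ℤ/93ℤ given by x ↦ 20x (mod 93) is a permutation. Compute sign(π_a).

Trace 32: π^k(32) = [32, 82, 59, 64, 71, 25, 35] for k=0..6.
Cycle type of π: 30×2 + 15×2 + 2 + 1; total 6 cycles.
6 cycles on 93: each ℓ→(−1)^(ℓ−1), product (−1)^87 = -1.

-1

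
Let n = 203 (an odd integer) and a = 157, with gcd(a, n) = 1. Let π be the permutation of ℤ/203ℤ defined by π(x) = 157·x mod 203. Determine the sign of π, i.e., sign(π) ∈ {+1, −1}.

+1

Trace 104: π^k(104) = [104, 88, 12, 57, 17, 30, 41] for k=0..6.
23 cycles of lengths [12, 12, 12, 12, 12, 12, 12, 12, 12, 12, 12, 12, 12, 12, 6, 4, 4, 4, 4, 4, 4, 4, 1].
n − c = 203 − 23 = 180; sign = (−1)^180 = +1.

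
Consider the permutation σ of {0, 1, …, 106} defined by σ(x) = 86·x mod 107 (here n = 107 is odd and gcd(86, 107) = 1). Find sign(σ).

Orbit of 11 under x↦86x: [11, 90, 36, 100, 40, 16, 92]… (length divides ord_107(86)).
The orbit structure of x ↦ 86x mod 107: 3 orbits of sizes [53, 53, 1].
n − c = 107 − 3 = 104; sign = (−1)^104 = +1.
Via Zolotarev, sign(π_{86}) = (86|107) = +1.

+1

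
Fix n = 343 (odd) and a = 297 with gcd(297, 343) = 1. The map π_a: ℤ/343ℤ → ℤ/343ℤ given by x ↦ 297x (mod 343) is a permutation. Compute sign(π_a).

-1

Trace 260: π^k(260) = [260, 45, 331, 209, 333, 117, 106] for k=0..6.
4 cycles of lengths [294, 42, 6, 1].
343 − 4 = 339 transpositions; sign(π) = (−1)^339 = -1.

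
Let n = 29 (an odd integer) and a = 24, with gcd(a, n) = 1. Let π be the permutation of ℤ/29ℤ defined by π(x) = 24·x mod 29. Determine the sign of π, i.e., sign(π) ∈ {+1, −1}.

+1

Orbit of 24 under x↦24x: [24, 25, 20, 16, 7, 23, 1]… (length divides ord_29(24)).
Cycle lengths of π_24 on ℤ/29ℤ: [7, 7, 7, 7, 1]; 5 cycles in total.
n − c = 29 − 5 = 24; sign = (−1)^24 = +1.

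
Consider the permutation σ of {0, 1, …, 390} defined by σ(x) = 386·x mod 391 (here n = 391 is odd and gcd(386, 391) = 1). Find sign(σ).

-1

Trace 167: π^k(167) = [167, 338, 265, 239, 369, 110, 232] for k=0..6.
6 cycles of lengths [176, 176, 16, 11, 11, 1].
With 6 cycles on 391 points, sign = (−1)^{391−6} = -1.
(386|391)_J = -1 (Zolotarev's lemma cross-check).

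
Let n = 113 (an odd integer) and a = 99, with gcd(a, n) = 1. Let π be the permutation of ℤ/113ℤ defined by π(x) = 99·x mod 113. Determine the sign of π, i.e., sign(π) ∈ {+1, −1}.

Start at x=15: 15 → 16 → 2 → 85 → 53 → 49 → 105 → … (one orbit).
π_99 has 5 disjoint cycles with lengths [28, 28, 28, 28, 1] on {0,…,112}.
n − c = 113 − 5 = 108; sign = (−1)^108 = +1.
The Jacobi symbol (99|113) = +1 (Zolotarev) agrees.

+1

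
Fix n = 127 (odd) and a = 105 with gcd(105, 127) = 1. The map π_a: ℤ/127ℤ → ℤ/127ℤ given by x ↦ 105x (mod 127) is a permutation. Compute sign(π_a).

Orbit of 37 under x↦105x: [37, 75, 1, 105, 103, 20, 68]… (length divides ord_127(105)).
Cycle type of π: 18×7 + 1; total 8 cycles.
127 − 8 = 119 transpositions; sign(π) = (−1)^119 = -1.

-1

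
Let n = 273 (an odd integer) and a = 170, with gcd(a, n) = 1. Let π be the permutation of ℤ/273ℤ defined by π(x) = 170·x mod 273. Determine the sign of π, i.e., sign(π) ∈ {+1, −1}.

-1

Trace 235: π^k(235) = [235, 92, 79, 53, 1, 170] for k=0..5.
78 cycles of lengths [6, 6, 6, 6, 6, 6, 6, 6, 6, 6, 6, 6, 6, 6, 6, 6, 6, 6, 6, 6, 6, 6, 6, 6, 6, 6, 3, 3, 3, 3, 3, 3, 3, 3, 3, 3, 3, 3, 3, 3, 3, 3, 3, 3, 3, 3, 3, 3, 3, 3, 3, 3, 2, 2, 2, 2, 2, 2, 2, 2, 2, 2, 2, 2, 2, 1, 1, 1, 1, 1, 1, 1, 1, 1, 1, 1, 1, 1].
273 − 78 = 195 transpositions; sign(π) = (−1)^195 = -1.
Check: (170/273) = -1 by Zolotarev.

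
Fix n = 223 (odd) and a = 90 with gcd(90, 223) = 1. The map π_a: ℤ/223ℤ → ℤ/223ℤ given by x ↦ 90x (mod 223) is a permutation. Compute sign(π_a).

-1

Start at x=138: 138 → 155 → 124 → 10 → 8 → 51 → 130 → … (one orbit).
π_90 has 2 disjoint cycles with lengths [222, 1] on {0,…,222}.
n − c = 223 − 2 = 221; sign = (−1)^221 = -1.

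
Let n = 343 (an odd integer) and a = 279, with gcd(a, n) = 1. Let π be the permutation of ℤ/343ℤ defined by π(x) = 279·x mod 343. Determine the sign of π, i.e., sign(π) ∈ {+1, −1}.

Start at x=125: 125 → 232 → 244 → 162 → 265 → 190 → 188 → … (one orbit).
Decompose π into cycles: lengths [98, 98, 98, 14, 14, 14, 2, 2, 2, 1] (10 cycles, including the fixed point 0).
n − c = 343 − 10 = 333; sign = (−1)^333 = -1.
The Jacobi symbol (279|343) = -1 (Zolotarev) agrees.

-1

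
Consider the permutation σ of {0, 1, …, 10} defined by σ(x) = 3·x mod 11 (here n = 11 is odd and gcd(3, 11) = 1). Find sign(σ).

+1

Trace 1: π^k(1) = [1, 3, 9, 5, 4] for k=0..4.
Cycle lengths of π_3 on ℤ/11ℤ: [5, 5, 1]; 3 cycles in total.
3 cycles on 11: each ℓ→(−1)^(ℓ−1), product (−1)^8 = +1.
The Jacobi symbol (3|11) = +1 (Zolotarev) agrees.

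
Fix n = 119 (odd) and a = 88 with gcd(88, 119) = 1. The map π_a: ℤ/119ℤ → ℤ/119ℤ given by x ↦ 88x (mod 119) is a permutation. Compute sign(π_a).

Trace 79: π^k(79) = [79, 50, 116, 93, 92, 4, 114] for k=0..6.
π_88 has 6 disjoint cycles with lengths [48, 48, 16, 3, 3, 1] on {0,…,118}.
119 − 6 = 113 transpositions; sign(π) = (−1)^113 = -1.
Via Zolotarev, sign(π_{88}) = (88|119) = -1.

-1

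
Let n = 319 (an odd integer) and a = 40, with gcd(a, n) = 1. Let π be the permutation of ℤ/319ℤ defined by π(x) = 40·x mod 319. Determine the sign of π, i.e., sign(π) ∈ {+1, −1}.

Orbit of 43 under x↦40x: [43, 125, 215, 306, 118, 254, 271]… (length divides ord_319(40)).
π_40 has 5 disjoint cycles with lengths [140, 140, 28, 10, 1] on {0,…,318}.
5 cycles on 319: each ℓ→(−1)^(ℓ−1), product (−1)^314 = +1.
(40|319)_J = +1 (Zolotarev's lemma cross-check).

+1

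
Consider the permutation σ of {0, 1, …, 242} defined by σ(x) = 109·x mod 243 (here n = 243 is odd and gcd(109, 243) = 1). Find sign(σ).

+1

Start at x=136: 136 → 1 → 109 → 217 → 82 → 190 → 55 → … (one orbit).
Cycle type of π: 9×18 + 3×18 + 1×27; total 63 cycles.
Σ(ℓ_i−1) = 243−63 = 180; sign = (−1)^180 = +1.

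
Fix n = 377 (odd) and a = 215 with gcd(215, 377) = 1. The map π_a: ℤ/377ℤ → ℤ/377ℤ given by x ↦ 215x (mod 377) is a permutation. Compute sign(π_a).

Trace 162: π^k(162) = [162, 146, 99, 173, 249, 1, 215] for k=0..6.
Cycle type of π: 12×29 + 4×7 + 1; total 37 cycles.
n − c = 377 − 37 = 340; sign = (−1)^340 = +1.
Zolotarev: (215|377) = +1, matching the cycle-count sign.

+1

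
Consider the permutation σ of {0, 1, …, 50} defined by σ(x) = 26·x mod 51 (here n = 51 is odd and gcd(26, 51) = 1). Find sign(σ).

Trace 13: π^k(13) = [13, 32, 16, 8, 4, 2, 1] for k=0..6.
Decompose π into cycles: lengths [8, 8, 8, 8, 8, 8, 2, 1] (8 cycles, including the fixed point 0).
Σ(ℓ_i−1) = 51−8 = 43; sign = (−1)^43 = -1.
Via Zolotarev, sign(π_{26}) = (26|51) = -1.

-1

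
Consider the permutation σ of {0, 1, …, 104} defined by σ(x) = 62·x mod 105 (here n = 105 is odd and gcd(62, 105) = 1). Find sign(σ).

-1

Orbit of 83 under x↦62x: [83, 1, 62, 64]… (length divides ord_105(62)).
π_62 has 32 disjoint cycles with lengths [4, 4, 4, 4, 4, 4, 4, 4, 4, 4, 4, 4, 4, 4, 4, 4, 4, 4, 4, 4, 4, 2, 2, 2, 2, 2, 2, 2, 2, 2, 2, 1] on {0,…,104}.
sign(π) = (−1)^{n − #cycles} = (−1)^{105−32} = (−1)^73 = -1.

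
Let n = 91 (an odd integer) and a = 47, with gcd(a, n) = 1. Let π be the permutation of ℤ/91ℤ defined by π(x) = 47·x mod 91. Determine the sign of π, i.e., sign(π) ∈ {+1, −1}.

+1

Trace 64: π^k(64) = [64, 5, 53, 34, 51, 31, 1] for k=0..6.
π_47 has 11 disjoint cycles with lengths [12, 12, 12, 12, 12, 12, 6, 4, 4, 4, 1] on {0,…,90}.
91 − 11 = 80 transpositions; sign(π) = (−1)^80 = +1.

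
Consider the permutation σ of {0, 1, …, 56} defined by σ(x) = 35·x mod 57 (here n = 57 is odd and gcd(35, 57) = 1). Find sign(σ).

-1

Start at x=16: 16 → 47 → 49 → 5 → 4 → 26 → 55 → … (one orbit).
Cycle type of π: 18×2 + 9×2 + 2 + 1; total 6 cycles.
57 − 6 = 51 transpositions; sign(π) = (−1)^51 = -1.
Zolotarev: (35|57) = -1, matching the cycle-count sign.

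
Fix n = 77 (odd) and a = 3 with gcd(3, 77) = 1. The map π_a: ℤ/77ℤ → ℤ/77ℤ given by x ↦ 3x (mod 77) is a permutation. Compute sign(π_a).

-1

Trace 59: π^k(59) = [59, 23, 69, 53, 5, 15, 45] for k=0..6.
6 cycles of lengths [30, 30, 6, 5, 5, 1].
77 − 6 = 71 transpositions; sign(π) = (−1)^71 = -1.
(3|77)_J = -1 (Zolotarev's lemma cross-check).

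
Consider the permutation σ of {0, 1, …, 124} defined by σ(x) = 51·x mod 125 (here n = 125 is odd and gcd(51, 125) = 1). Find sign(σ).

+1

Start at x=26: 26 → 76 → 1 → 51 → 101 → 26 (one orbit).
45 cycles of lengths [5, 5, 5, 5, 5, 5, 5, 5, 5, 5, 5, 5, 5, 5, 5, 5, 5, 5, 5, 5, 1, 1, 1, 1, 1, 1, 1, 1, 1, 1, 1, 1, 1, 1, 1, 1, 1, 1, 1, 1, 1, 1, 1, 1, 1].
With 45 cycles on 125 points, sign = (−1)^{125−45} = +1.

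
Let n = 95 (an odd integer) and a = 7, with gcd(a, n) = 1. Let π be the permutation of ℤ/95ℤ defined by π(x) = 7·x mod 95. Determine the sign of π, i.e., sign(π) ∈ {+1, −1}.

-1

Orbit of 58 under x↦7x: [58, 26, 87, 39, 83, 11, 77]… (length divides ord_95(7)).
Decompose π into cycles: lengths [12, 12, 12, 12, 12, 12, 4, 3, 3, 3, 3, 3, 3, 1] (14 cycles, including the fixed point 0).
With 14 cycles on 95 points, sign = (−1)^{95−14} = -1.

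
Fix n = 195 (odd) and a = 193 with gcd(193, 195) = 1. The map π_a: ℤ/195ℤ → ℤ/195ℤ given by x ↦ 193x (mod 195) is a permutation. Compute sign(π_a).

+1

Start at x=64: 64 → 67 → 61 → 73 → 49 → 97 → 1 → … (one orbit).
Cycle type of π: 12×15 + 4×3 + 1×3; total 21 cycles.
21 cycles on 195: each ℓ→(−1)^(ℓ−1), product (−1)^174 = +1.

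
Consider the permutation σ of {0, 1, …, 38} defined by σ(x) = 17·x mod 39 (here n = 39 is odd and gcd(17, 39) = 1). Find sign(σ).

-1

Trace 38: π^k(38) = [38, 22, 23, 1, 17, 16] for k=0..5.
The orbit structure of x ↦ 17x mod 39: 8 orbits of sizes [6, 6, 6, 6, 6, 6, 2, 1].
39 − 8 = 31 transpositions; sign(π) = (−1)^31 = -1.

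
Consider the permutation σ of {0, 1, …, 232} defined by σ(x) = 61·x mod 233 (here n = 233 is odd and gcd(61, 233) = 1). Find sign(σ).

-1

Start at x=68: 68 → 187 → 223 → 89 → 70 → 76 → 209 → … (one orbit).
2 cycles of lengths [232, 1].
233 − 2 = 231 transpositions; sign(π) = (−1)^231 = -1.
Zolotarev: (61|233) = -1, matching the cycle-count sign.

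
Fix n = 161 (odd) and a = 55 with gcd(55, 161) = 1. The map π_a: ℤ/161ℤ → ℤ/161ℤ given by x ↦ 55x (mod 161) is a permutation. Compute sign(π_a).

Orbit of 62 under x↦55x: [62, 29, 146, 141, 27, 36, 48]… (length divides ord_161(55)).
Cycle lengths of π_55 on ℤ/161ℤ: [22, 22, 22, 22, 22, 22, 11, 11, 2, 2, 2, 1]; 12 cycles in total.
Σ(ℓ_i−1) = 161−12 = 149; sign = (−1)^149 = -1.
The Jacobi symbol (55|161) = -1 (Zolotarev) agrees.

-1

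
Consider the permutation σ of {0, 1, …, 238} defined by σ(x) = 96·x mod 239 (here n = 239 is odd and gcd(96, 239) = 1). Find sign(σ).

+1

Orbit of 54 under x↦96x: [54, 165, 66, 122, 1, 96, 134]… (length divides ord_239(96)).
Cycle lengths of π_96 on ℤ/239ℤ: [119, 119, 1]; 3 cycles in total.
With 3 cycles on 239 points, sign = (−1)^{239−3} = +1.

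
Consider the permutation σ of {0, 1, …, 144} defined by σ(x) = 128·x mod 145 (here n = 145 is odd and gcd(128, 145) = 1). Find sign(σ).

Orbit of 1 under x↦128x: [1, 128, 144, 17]… (length divides ord_145(128)).
Cycle lengths of π_128 on ℤ/145ℤ: [4, 4, 4, 4, 4, 4, 4, 4, 4, 4, 4, 4, 4, 4, 4, 4, 4, 4, 4, 4, 4, 4, 4, 4, 4, 4, 4, 4, 4, 4, 4, 4, 4, 4, 4, 4, 1]; 37 cycles in total.
37 cycles on 145: each ℓ→(−1)^(ℓ−1), product (−1)^108 = +1.
Zolotarev: (128|145) = +1, matching the cycle-count sign.

+1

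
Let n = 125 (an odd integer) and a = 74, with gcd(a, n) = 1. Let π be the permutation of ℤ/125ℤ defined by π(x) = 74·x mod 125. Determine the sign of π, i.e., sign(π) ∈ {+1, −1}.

Trace 1: π^k(1) = [1, 74, 101, 99, 76, 124, 51] for k=0..6.
Cycle lengths of π_74 on ℤ/125ℤ: [10, 10, 10, 10, 10, 10, 10, 10, 10, 10, 2, 2, 2, 2, 2, 2, 2, 2, 2, 2, 2, 2, 1]; 23 cycles in total.
23 cycles on 125: each ℓ→(−1)^(ℓ−1), product (−1)^102 = +1.

+1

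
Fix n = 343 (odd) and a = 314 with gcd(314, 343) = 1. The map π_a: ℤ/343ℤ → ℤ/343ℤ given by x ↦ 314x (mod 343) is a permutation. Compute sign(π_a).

-1

Orbit of 92 under x↦314x: [92, 76, 197, 118, 8, 111, 211]… (length divides ord_343(314)).
The orbit structure of x ↦ 314x mod 343: 10 orbits of sizes [98, 98, 98, 14, 14, 14, 2, 2, 2, 1].
sign(π) = (−1)^{n − #cycles} = (−1)^{343−10} = (−1)^333 = -1.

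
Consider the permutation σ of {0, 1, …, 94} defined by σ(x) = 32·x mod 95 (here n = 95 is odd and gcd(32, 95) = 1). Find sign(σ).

+1

Start at x=9: 9 → 3 → 1 → 32 → 74 → 88 → 61 → … (one orbit).
Cycle lengths of π_32 on ℤ/95ℤ: [36, 36, 18, 4, 1]; 5 cycles in total.
5 cycles on 95: each ℓ→(−1)^(ℓ−1), product (−1)^90 = +1.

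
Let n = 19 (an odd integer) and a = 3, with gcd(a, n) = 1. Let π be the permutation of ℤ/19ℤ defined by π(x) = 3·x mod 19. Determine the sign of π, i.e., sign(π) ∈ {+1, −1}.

Start at x=18: 18 → 16 → 10 → 11 → 14 → 4 → 12 → … (one orbit).
Decompose π into cycles: lengths [18, 1] (2 cycles, including the fixed point 0).
2 cycles on 19: each ℓ→(−1)^(ℓ−1), product (−1)^17 = -1.

-1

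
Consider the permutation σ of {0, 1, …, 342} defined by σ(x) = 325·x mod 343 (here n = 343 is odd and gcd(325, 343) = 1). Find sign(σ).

Start at x=342: 342 → 18 → 19 → 1 → 325 → 324 → 342 (one orbit).
The orbit structure of x ↦ 325x mod 343: 58 orbits of sizes [6, 6, 6, 6, 6, 6, 6, 6, 6, 6, 6, 6, 6, 6, 6, 6, 6, 6, 6, 6, 6, 6, 6, 6, 6, 6, 6, 6, 6, 6, 6, 6, 6, 6, 6, 6, 6, 6, 6, 6, 6, 6, 6, 6, 6, 6, 6, 6, 6, 6, 6, 6, 6, 6, 6, 6, 6, 1].
n − c = 343 − 58 = 285; sign = (−1)^285 = -1.

-1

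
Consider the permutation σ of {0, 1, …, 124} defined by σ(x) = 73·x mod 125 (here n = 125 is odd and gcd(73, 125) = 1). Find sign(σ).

-1

Trace 38: π^k(38) = [38, 24, 2, 21, 33, 34, 107] for k=0..6.
Decompose π into cycles: lengths [100, 20, 4, 1] (4 cycles, including the fixed point 0).
n − c = 125 − 4 = 121; sign = (−1)^121 = -1.
Via Zolotarev, sign(π_{73}) = (73|125) = -1.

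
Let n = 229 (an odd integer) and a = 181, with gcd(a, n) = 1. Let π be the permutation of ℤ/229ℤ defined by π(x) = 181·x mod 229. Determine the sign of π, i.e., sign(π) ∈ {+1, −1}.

+1

Trace 213: π^k(213) = [213, 81, 5, 218, 70, 75, 64] for k=0..6.
Cycle type of π: 114×2 + 1; total 3 cycles.
3 cycles on 229: each ℓ→(−1)^(ℓ−1), product (−1)^226 = +1.
(181|229)_J = +1 (Zolotarev's lemma cross-check).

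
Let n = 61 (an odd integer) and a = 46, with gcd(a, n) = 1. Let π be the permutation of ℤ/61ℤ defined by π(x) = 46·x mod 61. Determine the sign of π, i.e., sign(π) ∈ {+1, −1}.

+1

Start at x=48: 48 → 12 → 3 → 16 → 4 → 1 → 46 → … (one orbit).
Decompose π into cycles: lengths [30, 30, 1] (3 cycles, including the fixed point 0).
3 cycles on 61: each ℓ→(−1)^(ℓ−1), product (−1)^58 = +1.
Via Zolotarev, sign(π_{46}) = (46|61) = +1.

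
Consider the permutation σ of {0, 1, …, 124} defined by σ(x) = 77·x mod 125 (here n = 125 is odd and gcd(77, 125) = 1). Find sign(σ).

-1

Start at x=79: 79 → 83 → 16 → 107 → 114 → 28 → 31 → … (one orbit).
4 cycles of lengths [100, 20, 4, 1].
Σ(ℓ_i−1) = 125−4 = 121; sign = (−1)^121 = -1.
Zolotarev: (77|125) = -1, matching the cycle-count sign.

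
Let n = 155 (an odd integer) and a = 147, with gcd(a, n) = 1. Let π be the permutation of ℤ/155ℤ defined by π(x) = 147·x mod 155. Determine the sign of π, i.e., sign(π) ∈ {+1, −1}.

+1

Orbit of 16 under x↦147x: [16, 27, 94, 23, 126, 77, 4]… (length divides ord_155(147)).
Decompose π into cycles: lengths [20, 20, 20, 20, 20, 20, 10, 10, 10, 4, 1] (11 cycles, including the fixed point 0).
Σ(ℓ_i−1) = 155−11 = 144; sign = (−1)^144 = +1.
Zolotarev: (147|155) = +1, matching the cycle-count sign.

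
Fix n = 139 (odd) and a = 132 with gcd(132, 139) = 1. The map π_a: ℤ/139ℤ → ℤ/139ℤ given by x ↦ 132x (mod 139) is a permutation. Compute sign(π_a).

-1

Orbit of 52 under x↦132x: [52, 53, 46, 95, 30, 68, 80]… (length divides ord_139(132)).
Cycle type of π: 138 + 1; total 2 cycles.
sign(π) = (−1)^{n − #cycles} = (−1)^{139−2} = (−1)^137 = -1.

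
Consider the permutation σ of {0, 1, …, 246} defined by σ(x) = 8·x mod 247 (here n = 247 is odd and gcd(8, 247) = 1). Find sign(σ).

+1

Orbit of 77 under x↦8x: [77, 122, 235, 151, 220, 31, 1]… (length divides ord_247(8)).
Cycle lengths of π_8 on ℤ/247ℤ: [12, 12, 12, 12, 12, 12, 12, 12, 12, 12, 12, 12, 12, 12, 12, 12, 12, 12, 6, 6, 6, 4, 4, 4, 1]; 25 cycles in total.
n − c = 247 − 25 = 222; sign = (−1)^222 = +1.
Via Zolotarev, sign(π_{8}) = (8|247) = +1.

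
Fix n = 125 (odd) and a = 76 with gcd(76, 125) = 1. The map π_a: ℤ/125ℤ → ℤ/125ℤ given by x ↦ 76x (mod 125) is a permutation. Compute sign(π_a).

+1

Start at x=51: 51 → 1 → 76 → 26 → 101 → 51 (one orbit).
π_76 has 45 disjoint cycles with lengths [5, 5, 5, 5, 5, 5, 5, 5, 5, 5, 5, 5, 5, 5, 5, 5, 5, 5, 5, 5, 1, 1, 1, 1, 1, 1, 1, 1, 1, 1, 1, 1, 1, 1, 1, 1, 1, 1, 1, 1, 1, 1, 1, 1, 1] on {0,…,124}.
45 cycles on 125: each ℓ→(−1)^(ℓ−1), product (−1)^80 = +1.
Check: (76/125) = +1 by Zolotarev.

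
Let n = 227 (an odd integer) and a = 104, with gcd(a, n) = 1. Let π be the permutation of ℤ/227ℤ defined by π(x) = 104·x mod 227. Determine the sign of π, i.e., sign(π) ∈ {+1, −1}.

Orbit of 16 under x↦104x: [16, 75, 82, 129, 23, 122, 203]… (length divides ord_227(104)).
Cycle type of π: 113×2 + 1; total 3 cycles.
227 − 3 = 224 transpositions; sign(π) = (−1)^224 = +1.

+1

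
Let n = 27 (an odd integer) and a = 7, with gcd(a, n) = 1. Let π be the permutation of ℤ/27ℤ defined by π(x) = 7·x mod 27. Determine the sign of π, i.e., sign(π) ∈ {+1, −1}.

Orbit of 22 under x↦7x: [22, 19, 25, 13, 10, 16, 4]… (length divides ord_27(7)).
Cycle type of π: 9×2 + 3×2 + 1×3; total 7 cycles.
sign(π) = (−1)^{n − #cycles} = (−1)^{27−7} = (−1)^20 = +1.

+1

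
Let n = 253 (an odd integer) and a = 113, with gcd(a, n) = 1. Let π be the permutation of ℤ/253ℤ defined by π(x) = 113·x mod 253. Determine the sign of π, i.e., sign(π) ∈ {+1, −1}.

Trace 218: π^k(218) = [218, 93, 136, 188, 245, 108, 60] for k=0..6.
The orbit structure of x ↦ 113x mod 253: 6 orbits of sizes [110, 110, 22, 5, 5, 1].
sign(π) = (−1)^{n − #cycles} = (−1)^{253−6} = (−1)^247 = -1.
Zolotarev: (113|253) = -1, matching the cycle-count sign.

-1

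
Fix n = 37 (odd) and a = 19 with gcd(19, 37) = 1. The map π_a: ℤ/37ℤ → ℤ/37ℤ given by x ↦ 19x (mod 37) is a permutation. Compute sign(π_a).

-1

Orbit of 14 under x↦19x: [14, 7, 22, 11, 24, 12, 6]… (length divides ord_37(19)).
Cycle lengths of π_19 on ℤ/37ℤ: [36, 1]; 2 cycles in total.
37 − 2 = 35 transpositions; sign(π) = (−1)^35 = -1.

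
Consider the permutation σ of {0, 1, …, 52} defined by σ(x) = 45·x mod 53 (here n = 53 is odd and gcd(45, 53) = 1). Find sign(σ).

Start at x=12: 12 → 10 → 26 → 4 → 21 → 44 → 19 → … (one orbit).
Cycle lengths of π_45 on ℤ/53ℤ: [52, 1]; 2 cycles in total.
Σ(ℓ_i−1) = 53−2 = 51; sign = (−1)^51 = -1.

-1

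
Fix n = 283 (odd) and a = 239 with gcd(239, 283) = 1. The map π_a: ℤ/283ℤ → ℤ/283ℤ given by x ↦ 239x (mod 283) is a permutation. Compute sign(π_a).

Orbit of 1 under x↦239x: [1, 239, 238, 282, 44, 45]… (length divides ord_283(239)).
Cycle type of π: 6×47 + 1; total 48 cycles.
48 cycles on 283: each ℓ→(−1)^(ℓ−1), product (−1)^235 = -1.
Check: (239/283) = -1 by Zolotarev.

-1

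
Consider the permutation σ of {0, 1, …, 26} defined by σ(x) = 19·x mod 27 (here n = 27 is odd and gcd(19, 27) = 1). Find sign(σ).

+1

Orbit of 1 under x↦19x: [1, 19, 10]… (length divides ord_27(19)).
Cycle lengths of π_19 on ℤ/27ℤ: [3, 3, 3, 3, 3, 3, 1, 1, 1, 1, 1, 1, 1, 1, 1]; 15 cycles in total.
sign(π) = (−1)^{n − #cycles} = (−1)^{27−15} = (−1)^12 = +1.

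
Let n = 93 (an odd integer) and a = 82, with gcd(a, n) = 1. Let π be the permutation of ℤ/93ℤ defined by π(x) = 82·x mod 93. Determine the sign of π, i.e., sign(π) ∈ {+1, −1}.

Start at x=64: 64 → 40 → 25 → 4 → 49 → 19 → 70 → … (one orbit).
Decompose π into cycles: lengths [15, 15, 15, 15, 15, 15, 1, 1, 1] (9 cycles, including the fixed point 0).
93 − 9 = 84 transpositions; sign(π) = (−1)^84 = +1.
Via Zolotarev, sign(π_{82}) = (82|93) = +1.

+1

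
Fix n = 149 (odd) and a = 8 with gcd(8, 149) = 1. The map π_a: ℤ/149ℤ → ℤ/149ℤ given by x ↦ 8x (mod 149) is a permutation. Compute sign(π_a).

-1

Trace 29: π^k(29) = [29, 83, 68, 97, 31, 99, 47] for k=0..6.
The orbit structure of x ↦ 8x mod 149: 2 orbits of sizes [148, 1].
2 cycles on 149: each ℓ→(−1)^(ℓ−1), product (−1)^147 = -1.
The Jacobi symbol (8|149) = -1 (Zolotarev) agrees.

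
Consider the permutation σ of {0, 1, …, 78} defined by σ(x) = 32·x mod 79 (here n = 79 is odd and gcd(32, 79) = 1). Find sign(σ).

+1

Trace 10: π^k(10) = [10, 4, 49, 67, 11, 36, 46] for k=0..6.
Cycle type of π: 39×2 + 1; total 3 cycles.
sign(π) = (−1)^{n − #cycles} = (−1)^{79−3} = (−1)^76 = +1.
Zolotarev: (32|79) = +1, matching the cycle-count sign.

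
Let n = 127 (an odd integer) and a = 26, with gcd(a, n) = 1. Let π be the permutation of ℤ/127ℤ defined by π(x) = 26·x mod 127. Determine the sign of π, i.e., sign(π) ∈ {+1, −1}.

Trace 62: π^k(62) = [62, 88, 2, 52, 82, 100, 60] for k=0..6.
Decompose π into cycles: lengths [63, 63, 1] (3 cycles, including the fixed point 0).
127 − 3 = 124 transpositions; sign(π) = (−1)^124 = +1.

+1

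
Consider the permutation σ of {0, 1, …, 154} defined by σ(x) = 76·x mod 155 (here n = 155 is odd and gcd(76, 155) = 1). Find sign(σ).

+1

Start at x=36: 36 → 101 → 81 → 111 → 66 → 56 → 71 → … (one orbit).
π_76 has 15 disjoint cycles with lengths [15, 15, 15, 15, 15, 15, 15, 15, 15, 15, 1, 1, 1, 1, 1] on {0,…,154}.
n − c = 155 − 15 = 140; sign = (−1)^140 = +1.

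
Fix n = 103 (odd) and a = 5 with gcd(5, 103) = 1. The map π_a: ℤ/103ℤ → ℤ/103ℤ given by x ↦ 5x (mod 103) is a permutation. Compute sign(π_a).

Trace 81: π^k(81) = [81, 96, 68, 31, 52, 54, 64] for k=0..6.
Cycle lengths of π_5 on ℤ/103ℤ: [102, 1]; 2 cycles in total.
n − c = 103 − 2 = 101; sign = (−1)^101 = -1.
Via Zolotarev, sign(π_{5}) = (5|103) = -1.

-1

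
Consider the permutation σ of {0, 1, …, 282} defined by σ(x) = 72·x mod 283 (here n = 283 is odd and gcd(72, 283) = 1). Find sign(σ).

Start at x=91: 91 → 43 → 266 → 191 → 168 → 210 → 121 → … (one orbit).
Cycle lengths of π_72 on ℤ/283ℤ: [282, 1]; 2 cycles in total.
With 2 cycles on 283 points, sign = (−1)^{283−2} = -1.

-1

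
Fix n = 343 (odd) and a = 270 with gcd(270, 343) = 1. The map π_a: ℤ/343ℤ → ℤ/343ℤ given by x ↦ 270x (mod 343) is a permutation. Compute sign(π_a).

Orbit of 99 under x↦270x: [99, 319, 37, 43, 291, 23, 36]… (length divides ord_343(270)).
Decompose π into cycles: lengths [147, 147, 21, 21, 3, 3, 1] (7 cycles, including the fixed point 0).
343 − 7 = 336 transpositions; sign(π) = (−1)^336 = +1.
Via Zolotarev, sign(π_{270}) = (270|343) = +1.

+1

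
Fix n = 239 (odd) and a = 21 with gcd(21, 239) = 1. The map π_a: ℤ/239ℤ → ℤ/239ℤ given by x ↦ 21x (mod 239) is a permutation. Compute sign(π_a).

Trace 115: π^k(115) = [115, 25, 47, 31, 173, 48, 52] for k=0..6.
Decompose π into cycles: lengths [238, 1] (2 cycles, including the fixed point 0).
239 − 2 = 237 transpositions; sign(π) = (−1)^237 = -1.
The Jacobi symbol (21|239) = -1 (Zolotarev) agrees.

-1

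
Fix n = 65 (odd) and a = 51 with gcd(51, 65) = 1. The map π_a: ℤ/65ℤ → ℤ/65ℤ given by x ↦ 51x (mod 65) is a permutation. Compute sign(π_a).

+1

Start at x=1: 1 → 51 → 1 (one orbit).
Cycle type of π: 2×30 + 1×5; total 35 cycles.
With 35 cycles on 65 points, sign = (−1)^{65−35} = +1.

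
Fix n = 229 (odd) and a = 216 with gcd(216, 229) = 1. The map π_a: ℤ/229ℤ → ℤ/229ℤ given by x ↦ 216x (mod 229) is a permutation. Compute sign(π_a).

-1

Trace 122: π^k(122) = [122, 17, 8, 125, 207, 57, 175] for k=0..6.
4 cycles of lengths [76, 76, 76, 1].
With 4 cycles on 229 points, sign = (−1)^{229−4} = -1.
Zolotarev: (216|229) = -1, matching the cycle-count sign.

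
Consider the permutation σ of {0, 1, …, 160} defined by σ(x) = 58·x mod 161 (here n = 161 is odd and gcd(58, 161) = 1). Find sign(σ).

+1

Trace 1: π^k(1) = [1, 58, 144, 141, 128, 18, 78] for k=0..6.
The orbit structure of x ↦ 58x mod 161: 9 orbits of sizes [33, 33, 33, 33, 11, 11, 3, 3, 1].
n − c = 161 − 9 = 152; sign = (−1)^152 = +1.
Via Zolotarev, sign(π_{58}) = (58|161) = +1.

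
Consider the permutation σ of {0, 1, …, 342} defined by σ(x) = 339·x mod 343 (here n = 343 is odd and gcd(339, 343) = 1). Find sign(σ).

Trace 250: π^k(250) = [250, 29, 227, 121, 202, 221, 145] for k=0..6.
Cycle lengths of π_339 on ℤ/343ℤ: [294, 42, 6, 1]; 4 cycles in total.
n − c = 343 − 4 = 339; sign = (−1)^339 = -1.

-1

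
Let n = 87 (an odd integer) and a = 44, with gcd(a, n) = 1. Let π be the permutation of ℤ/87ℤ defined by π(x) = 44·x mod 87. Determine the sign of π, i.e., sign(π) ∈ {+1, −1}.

Trace 56: π^k(56) = [56, 28, 14, 7, 47, 67, 77] for k=0..6.
5 cycles of lengths [28, 28, 28, 2, 1].
5 cycles on 87: each ℓ→(−1)^(ℓ−1), product (−1)^82 = +1.
Check: (44/87) = +1 by Zolotarev.

+1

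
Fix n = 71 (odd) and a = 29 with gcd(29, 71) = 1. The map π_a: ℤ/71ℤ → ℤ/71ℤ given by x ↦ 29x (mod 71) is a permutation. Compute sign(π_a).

+1

Trace 4: π^k(4) = [4, 45, 27, 2, 58, 49, 1] for k=0..6.
3 cycles of lengths [35, 35, 1].
Σ(ℓ_i−1) = 71−3 = 68; sign = (−1)^68 = +1.
Via Zolotarev, sign(π_{29}) = (29|71) = +1.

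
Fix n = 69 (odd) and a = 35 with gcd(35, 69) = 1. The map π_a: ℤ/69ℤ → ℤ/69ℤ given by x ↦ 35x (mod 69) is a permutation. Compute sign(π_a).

-1

Trace 58: π^k(58) = [58, 29, 49, 59, 64, 32, 16] for k=0..6.
Cycle lengths of π_35 on ℤ/69ℤ: [22, 22, 11, 11, 2, 1]; 6 cycles in total.
6 cycles on 69: each ℓ→(−1)^(ℓ−1), product (−1)^63 = -1.
Via Zolotarev, sign(π_{35}) = (35|69) = -1.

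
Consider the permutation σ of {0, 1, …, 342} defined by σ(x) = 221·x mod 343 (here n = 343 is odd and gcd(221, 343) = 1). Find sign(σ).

Start at x=211: 211 → 326 → 16 → 106 → 102 → 247 → 50 → … (one orbit).
Decompose π into cycles: lengths [147, 147, 21, 21, 3, 3, 1] (7 cycles, including the fixed point 0).
7 cycles on 343: each ℓ→(−1)^(ℓ−1), product (−1)^336 = +1.
(221|343)_J = +1 (Zolotarev's lemma cross-check).

+1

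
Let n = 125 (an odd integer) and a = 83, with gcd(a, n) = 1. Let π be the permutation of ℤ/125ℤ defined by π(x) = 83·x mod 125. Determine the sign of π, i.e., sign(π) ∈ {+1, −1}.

-1

Trace 117: π^k(117) = [117, 86, 13, 79, 57, 106, 48] for k=0..6.
π_83 has 4 disjoint cycles with lengths [100, 20, 4, 1] on {0,…,124}.
125 − 4 = 121 transpositions; sign(π) = (−1)^121 = -1.
(83|125)_J = -1 (Zolotarev's lemma cross-check).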